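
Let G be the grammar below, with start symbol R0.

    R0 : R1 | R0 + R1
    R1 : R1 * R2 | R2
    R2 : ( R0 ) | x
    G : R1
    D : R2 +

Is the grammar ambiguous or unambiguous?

Unambiguous

(G, D are unreachable from R0, so their rules don't affect L(R0).) The grammar is stratified — R0 handles '+' (left-recursive), R1 handles '*', R2 atoms. Each operator has a fixed associativity and precedence level, so every string has one parse.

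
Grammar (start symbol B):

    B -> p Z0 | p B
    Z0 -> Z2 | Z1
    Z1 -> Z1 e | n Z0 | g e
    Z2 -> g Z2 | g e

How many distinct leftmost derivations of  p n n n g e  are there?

Parse trees for p n n n g e:
  [B p [Z0 [Z1 n [Z0 [Z1 n [Z0 [Z1 n [Z0 [Z2 g e]]]]]]]]]
  [B p [Z0 [Z1 n [Z0 [Z1 n [Z0 [Z1 n [Z0 [Z1 g e]]]]]]]]]

2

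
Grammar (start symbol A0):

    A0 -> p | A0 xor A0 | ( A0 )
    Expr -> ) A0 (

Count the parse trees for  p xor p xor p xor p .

5

Parse trees for p xor p xor p xor p:
  [A0 [A0 p] xor [A0 [A0 p] xor [A0 [A0 p] xor [A0 p]]]]
  [A0 [A0 p] xor [A0 [A0 [A0 p] xor [A0 p]] xor [A0 p]]]
  [A0 [A0 [A0 p] xor [A0 p]] xor [A0 [A0 p] xor [A0 p]]]
  [A0 [A0 [A0 p] xor [A0 [A0 p] xor [A0 p]]] xor [A0 p]]
  [A0 [A0 [A0 [A0 p] xor [A0 p]] xor [A0 p]] xor [A0 p]]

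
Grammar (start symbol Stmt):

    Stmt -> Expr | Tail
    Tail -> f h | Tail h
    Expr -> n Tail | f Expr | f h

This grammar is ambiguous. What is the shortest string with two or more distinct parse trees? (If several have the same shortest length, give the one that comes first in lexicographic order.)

length 2: f h has 2 parse trees

Two derivations of f h:
  Stmt ⇒ Expr ⇒ f h
  Stmt ⇒ Tail ⇒ f h

f h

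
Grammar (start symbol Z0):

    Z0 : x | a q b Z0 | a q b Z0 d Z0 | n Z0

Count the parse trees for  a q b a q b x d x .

Parse trees for a q b a q b x d x:
  [Z0 a q b [Z0 a q b [Z0 x] d [Z0 x]]]
  [Z0 a q b [Z0 a q b [Z0 x]] d [Z0 x]]

2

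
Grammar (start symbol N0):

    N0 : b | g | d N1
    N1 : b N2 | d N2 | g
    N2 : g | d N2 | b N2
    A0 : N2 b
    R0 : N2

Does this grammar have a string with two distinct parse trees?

Unambiguous

Only N0, N1, N2 are reachable from N0; ignoring the rest: Each reachable nonterminal has at most one production per leading terminal, and all productions are right-linear; the derivation is determined token-by-token.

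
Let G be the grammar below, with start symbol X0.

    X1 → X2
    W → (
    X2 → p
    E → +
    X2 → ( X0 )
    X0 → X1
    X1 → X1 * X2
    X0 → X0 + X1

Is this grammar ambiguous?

(W, E are unreachable from X0, so their rules don't affect L(X0).) X0 → X0 + X1 | X1  ;  X1 → X1 * X2 | X2  — a left-associative chain with X2 at the bottom. Each string factors uniquely by precedence.

Unambiguous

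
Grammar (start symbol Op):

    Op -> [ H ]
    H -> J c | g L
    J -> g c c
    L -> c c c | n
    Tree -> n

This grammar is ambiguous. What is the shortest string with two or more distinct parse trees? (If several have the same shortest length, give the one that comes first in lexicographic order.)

[ g c c c ]

length 4: no string has ≥2 trees
length 6: [ g c c c ] has 2 parse trees

Two derivations of [ g c c c ]:
  Op ⇒ [ H ] ⇒ [ J c ] ⇒ [ g c c c ]
  Op ⇒ [ H ] ⇒ [ g L ] ⇒ [ g c c c ]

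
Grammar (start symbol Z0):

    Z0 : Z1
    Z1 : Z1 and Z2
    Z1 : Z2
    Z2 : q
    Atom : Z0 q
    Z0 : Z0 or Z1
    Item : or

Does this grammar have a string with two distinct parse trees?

Unambiguous

Only Z0, Z1, Z2 are reachable from Z0; ignoring the rest: Z0 → Z0 or Z1 | Z1  ;  Z1 → Z1 and Z2 | Z2  — a left-associative chain with Z2 at the bottom. Each string factors uniquely by precedence.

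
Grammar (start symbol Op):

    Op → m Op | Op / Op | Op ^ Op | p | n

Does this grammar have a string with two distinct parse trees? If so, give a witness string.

Witness: m n / n

Derivation 1: Op ⇒ m Op ⇒ m Op / Op ⇒ m n / Op ⇒ m n / n
Derivation 2: Op ⇒ Op / Op ⇒ m Op / Op ⇒ m n / Op ⇒ m n / n

Two distinct leftmost derivations for the same string.

Ambiguous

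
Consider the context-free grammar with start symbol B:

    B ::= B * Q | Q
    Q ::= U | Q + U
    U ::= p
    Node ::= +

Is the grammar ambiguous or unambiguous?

Unambiguous

Only B, Q, U are reachable from B; ignoring the rest: This is a standard precedence ladder (B over Q over U), with each level left-recursive on its own operator ('*' at B, '+' at Q). That structure is LR(1), hence unambiguous.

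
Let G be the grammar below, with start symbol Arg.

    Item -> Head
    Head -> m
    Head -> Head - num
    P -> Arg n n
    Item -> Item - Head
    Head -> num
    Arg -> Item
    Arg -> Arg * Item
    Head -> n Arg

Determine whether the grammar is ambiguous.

Witness: m - num

Derivation 1: Arg ⇒ Item ⇒ Head ⇒ Head - num ⇒ m - num
Derivation 2: Arg ⇒ Item ⇒ Item - Head ⇒ Head - Head ⇒ m - Head ⇒ m - num

Two distinct leftmost derivations for the same string.

Ambiguous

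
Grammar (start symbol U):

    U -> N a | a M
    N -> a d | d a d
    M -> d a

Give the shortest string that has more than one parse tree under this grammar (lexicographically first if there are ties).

length 3: a d a has 2 parse trees

Two derivations of a d a:
  U ⇒ N a ⇒ a d a
  U ⇒ a M ⇒ a d a

a d a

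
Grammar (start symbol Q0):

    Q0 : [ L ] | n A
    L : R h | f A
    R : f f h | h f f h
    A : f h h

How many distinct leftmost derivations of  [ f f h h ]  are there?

Parse trees for [ f f h h ]:
  [Q0 [ [L [R f f h] h] ]]
  [Q0 [ [L f [A f h h]] ]]

2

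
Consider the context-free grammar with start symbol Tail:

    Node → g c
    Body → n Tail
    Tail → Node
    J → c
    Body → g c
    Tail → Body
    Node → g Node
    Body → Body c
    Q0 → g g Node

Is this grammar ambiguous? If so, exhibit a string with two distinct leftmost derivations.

Witness: g c

Derivation 1: Tail ⇒ Node ⇒ g c
Derivation 2: Tail ⇒ Body ⇒ g c

Two distinct leftmost derivations for the same string.

Ambiguous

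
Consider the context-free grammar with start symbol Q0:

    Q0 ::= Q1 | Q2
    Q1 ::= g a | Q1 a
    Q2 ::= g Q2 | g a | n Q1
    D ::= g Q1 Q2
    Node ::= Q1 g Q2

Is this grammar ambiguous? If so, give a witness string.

Ambiguous

Witness: g a

Derivation 1: Q0 ⇒ Q1 ⇒ g a
Derivation 2: Q0 ⇒ Q2 ⇒ g a

Two distinct leftmost derivations for the same string.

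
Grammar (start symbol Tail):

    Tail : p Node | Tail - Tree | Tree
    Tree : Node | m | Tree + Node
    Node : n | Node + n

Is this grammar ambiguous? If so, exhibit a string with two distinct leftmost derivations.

Ambiguous

Witness: n + n

Derivation 1: Tail ⇒ Tree ⇒ Node ⇒ Node + n ⇒ n + n
Derivation 2: Tail ⇒ Tree ⇒ Tree + Node ⇒ Node + Node ⇒ n + Node ⇒ n + n

Two distinct leftmost derivations for the same string.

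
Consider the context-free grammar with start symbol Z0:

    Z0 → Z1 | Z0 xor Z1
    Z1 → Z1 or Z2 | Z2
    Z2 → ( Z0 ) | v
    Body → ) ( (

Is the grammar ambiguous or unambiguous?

Only Z0, Z1, Z2 are reachable from Z0; ignoring the rest: This is a standard precedence ladder (Z0 over Z1 over Z2), with each level left-recursive on its own operator ('xor' at Z0, 'or' at Z1). That structure is LR(1), hence unambiguous.

Unambiguous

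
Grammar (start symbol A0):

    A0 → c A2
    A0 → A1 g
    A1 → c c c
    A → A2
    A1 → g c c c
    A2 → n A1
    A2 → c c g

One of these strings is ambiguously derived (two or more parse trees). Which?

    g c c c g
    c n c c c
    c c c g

c c c g

g c c c g: 1 tree
c n c c c: 1 tree
c c c g: 2 trees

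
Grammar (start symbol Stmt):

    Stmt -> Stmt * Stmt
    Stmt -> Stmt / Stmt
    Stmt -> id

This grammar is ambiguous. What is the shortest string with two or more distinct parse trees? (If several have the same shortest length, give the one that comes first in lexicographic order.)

length 1: no string has ≥2 trees
length 3: no string has ≥2 trees
length 5: id * id * id has 2 parse trees

Two derivations of id * id * id:
  Stmt ⇒ Stmt * Stmt ⇒ Stmt * Stmt * Stmt ⇒ id * Stmt * Stmt ⇒ id * id * Stmt ⇒ id * id * id
  Stmt ⇒ Stmt * Stmt ⇒ id * Stmt ⇒ id * Stmt * Stmt ⇒ id * id * Stmt ⇒ id * id * id

id * id * id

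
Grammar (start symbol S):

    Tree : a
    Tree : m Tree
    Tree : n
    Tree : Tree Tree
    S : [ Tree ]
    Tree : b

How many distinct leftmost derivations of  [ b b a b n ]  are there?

Parse trees for [ b b a b n ] (showing first 6 of 14):
  [S [ [Tree [Tree b] [Tree [Tree b] [Tree [Tree a] [Tree [Tree b] [Tree n]]]]] ]]
  [S [ [Tree [Tree b] [Tree [Tree b] [Tree [Tree [Tree a] [Tree b]] [Tree n]]]] ]]
  [S [ [Tree [Tree b] [Tree [Tree [Tree b] [Tree a]] [Tree [Tree b] [Tree n]]]] ]]
  [S [ [Tree [Tree b] [Tree [Tree [Tree b] [Tree [Tree a] [Tree b]]] [Tree n]]] ]]
  [S [ [Tree [Tree b] [Tree [Tree [Tree [Tree b] [Tree a]] [Tree b]] [Tree n]]] ]]
  [S [ [Tree [Tree [Tree b] [Tree b]] [Tree [Tree a] [Tree [Tree b] [Tree n]]]] ]]

14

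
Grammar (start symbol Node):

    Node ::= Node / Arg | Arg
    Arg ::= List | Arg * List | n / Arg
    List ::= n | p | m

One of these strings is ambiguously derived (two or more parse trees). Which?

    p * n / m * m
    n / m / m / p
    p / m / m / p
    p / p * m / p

n / m / m / p

p * n / m * m: 1 tree
n / m / m / p: 2 trees
p / m / m / p: 1 tree
p / p * m / p: 1 tree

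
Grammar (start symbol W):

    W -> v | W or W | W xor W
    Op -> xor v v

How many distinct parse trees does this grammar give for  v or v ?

Parse trees for v or v:
  [W [W v] or [W v]]

1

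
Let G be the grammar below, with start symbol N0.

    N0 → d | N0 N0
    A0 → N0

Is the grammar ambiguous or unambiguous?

Witness: d d d

Derivation 1: N0 ⇒ N0 N0 ⇒ d N0 ⇒ d N0 N0 ⇒ d d N0 ⇒ d d d
Derivation 2: N0 ⇒ N0 N0 ⇒ N0 N0 N0 ⇒ d N0 N0 ⇒ d d N0 ⇒ d d d

Two distinct leftmost derivations for the same string.

Ambiguous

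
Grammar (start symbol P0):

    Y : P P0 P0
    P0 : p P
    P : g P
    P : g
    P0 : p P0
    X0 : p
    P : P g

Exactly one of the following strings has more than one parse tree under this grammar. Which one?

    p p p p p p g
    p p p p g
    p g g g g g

p p p p p p g: 1 tree
p p p p g: 1 tree
p g g g g g: 16 trees

p g g g g g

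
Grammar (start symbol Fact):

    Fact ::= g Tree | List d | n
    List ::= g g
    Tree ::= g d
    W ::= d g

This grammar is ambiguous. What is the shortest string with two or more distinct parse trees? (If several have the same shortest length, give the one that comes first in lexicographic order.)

length 1: no string has ≥2 trees
length 3: g g d has 2 parse trees

Two derivations of g g d:
  Fact ⇒ g Tree ⇒ g g d
  Fact ⇒ List d ⇒ g g d

g g d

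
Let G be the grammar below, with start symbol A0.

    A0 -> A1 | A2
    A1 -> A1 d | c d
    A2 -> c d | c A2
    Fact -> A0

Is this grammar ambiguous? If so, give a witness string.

Ambiguous

Witness: c d

Derivation 1: A0 ⇒ A1 ⇒ c d
Derivation 2: A0 ⇒ A2 ⇒ c d

Two distinct leftmost derivations for the same string.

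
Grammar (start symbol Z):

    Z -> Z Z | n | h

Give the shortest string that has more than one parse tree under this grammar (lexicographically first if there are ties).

length 1: no string has ≥2 trees
length 2: no string has ≥2 trees
length 3: h h h has 2 parse trees

Two derivations of h h h:
  Z ⇒ Z Z ⇒ Z Z Z ⇒ h Z Z ⇒ h h Z ⇒ h h h
  Z ⇒ Z Z ⇒ h Z ⇒ h Z Z ⇒ h h Z ⇒ h h h

h h h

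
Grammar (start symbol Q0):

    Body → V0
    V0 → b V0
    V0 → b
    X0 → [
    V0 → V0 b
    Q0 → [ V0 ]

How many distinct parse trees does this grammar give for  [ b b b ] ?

4

Parse trees for [ b b b ]:
  [Q0 [ [V0 b [V0 b [V0 b]]] ]]
  [Q0 [ [V0 b [V0 [V0 b] b]] ]]
  [Q0 [ [V0 [V0 b [V0 b]] b] ]]
  [Q0 [ [V0 [V0 [V0 b] b] b] ]]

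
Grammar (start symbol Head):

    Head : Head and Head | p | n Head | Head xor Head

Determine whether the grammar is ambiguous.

Ambiguous

Witness: n p and p

Derivation 1: Head ⇒ Head and Head ⇒ n Head and Head ⇒ n p and Head ⇒ n p and p
Derivation 2: Head ⇒ n Head ⇒ n Head and Head ⇒ n p and Head ⇒ n p and p

Two distinct leftmost derivations for the same string.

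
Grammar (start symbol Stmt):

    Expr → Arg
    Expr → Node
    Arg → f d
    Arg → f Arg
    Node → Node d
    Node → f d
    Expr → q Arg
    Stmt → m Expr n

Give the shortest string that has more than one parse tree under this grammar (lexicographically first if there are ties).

m f d n

length 4: m f d n has 2 parse trees

Two derivations of m f d n:
  Stmt ⇒ m Expr n ⇒ m Arg n ⇒ m f d n
  Stmt ⇒ m Expr n ⇒ m Node n ⇒ m f d n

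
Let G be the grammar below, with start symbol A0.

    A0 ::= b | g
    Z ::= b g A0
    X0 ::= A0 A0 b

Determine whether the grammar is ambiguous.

(Z, X0 are unreachable from A0, so their rules don't affect L(A0).) The reachable rules are right-linear with at most one rule per (nonterminal, next-terminal) pair. Each input token forces the next rule, so parsing is deterministic.

Unambiguous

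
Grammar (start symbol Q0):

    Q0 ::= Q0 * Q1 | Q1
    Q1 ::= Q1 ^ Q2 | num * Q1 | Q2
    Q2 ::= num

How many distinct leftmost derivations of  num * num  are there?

2

Parse trees for num * num:
  [Q0 [Q0 [Q1 [Q2 num]]] * [Q1 [Q2 num]]]
  [Q0 [Q1 num * [Q1 [Q2 num]]]]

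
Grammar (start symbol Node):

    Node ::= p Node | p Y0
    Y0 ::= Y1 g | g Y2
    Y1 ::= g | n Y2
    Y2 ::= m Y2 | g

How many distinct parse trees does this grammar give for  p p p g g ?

Parse trees for p p p g g:
  [Node p [Node p [Node p [Y0 [Y1 g] g]]]]
  [Node p [Node p [Node p [Y0 g [Y2 g]]]]]

2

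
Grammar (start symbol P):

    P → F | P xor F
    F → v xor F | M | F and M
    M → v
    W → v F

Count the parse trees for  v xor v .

Parse trees for v xor v:
  [P [F v xor [F [M v]]]]
  [P [P [F [M v]]] xor [F [M v]]]

2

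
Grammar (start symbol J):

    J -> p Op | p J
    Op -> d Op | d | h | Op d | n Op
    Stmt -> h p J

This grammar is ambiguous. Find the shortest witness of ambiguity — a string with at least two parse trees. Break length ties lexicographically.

length 2: no string has ≥2 trees
length 3: p d d has 2 parse trees

Two derivations of p d d:
  J ⇒ p Op ⇒ p d Op ⇒ p d d
  J ⇒ p Op ⇒ p Op d ⇒ p d d

p d d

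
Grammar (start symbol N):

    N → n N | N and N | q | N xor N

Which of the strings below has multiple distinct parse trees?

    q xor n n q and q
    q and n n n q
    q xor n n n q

q xor n n q and q

q xor n n q and q: 4 trees
q and n n n q: 1 tree
q xor n n n q: 1 tree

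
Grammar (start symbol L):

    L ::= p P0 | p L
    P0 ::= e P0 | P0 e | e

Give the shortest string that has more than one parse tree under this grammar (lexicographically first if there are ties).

p e e

length 2: no string has ≥2 trees
length 3: p e e has 2 parse trees

Two derivations of p e e:
  L ⇒ p P0 ⇒ p e P0 ⇒ p e e
  L ⇒ p P0 ⇒ p P0 e ⇒ p e e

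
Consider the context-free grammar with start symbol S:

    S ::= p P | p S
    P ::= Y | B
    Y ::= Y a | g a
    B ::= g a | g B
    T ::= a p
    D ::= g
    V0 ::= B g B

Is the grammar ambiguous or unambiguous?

Ambiguous

Witness: p g a

Derivation 1: S ⇒ p P ⇒ p Y ⇒ p g a
Derivation 2: S ⇒ p P ⇒ p B ⇒ p g a

Two distinct leftmost derivations for the same string.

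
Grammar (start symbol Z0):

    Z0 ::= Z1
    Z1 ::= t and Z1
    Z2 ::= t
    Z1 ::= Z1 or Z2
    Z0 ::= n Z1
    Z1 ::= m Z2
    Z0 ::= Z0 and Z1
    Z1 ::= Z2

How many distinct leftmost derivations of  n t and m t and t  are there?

Parse trees for n t and m t and t:
  [Z0 [Z0 n [Z1 t and [Z1 m [Z2 t]]]] and [Z1 [Z2 t]]]
  [Z0 [Z0 [Z0 n [Z1 [Z2 t]]] and [Z1 m [Z2 t]]] and [Z1 [Z2 t]]]

2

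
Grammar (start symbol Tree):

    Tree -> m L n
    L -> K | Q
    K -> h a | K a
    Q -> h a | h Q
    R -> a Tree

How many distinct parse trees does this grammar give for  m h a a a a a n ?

1

Parse trees for m h a a a a a n:
  [Tree m [L [K [K [K [K [K h a] a] a] a] a]] n]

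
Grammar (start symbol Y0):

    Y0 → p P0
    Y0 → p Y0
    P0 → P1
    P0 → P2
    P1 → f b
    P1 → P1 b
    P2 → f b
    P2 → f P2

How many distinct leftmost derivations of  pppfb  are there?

Parse trees for pppfb:
  [Y0 p [Y0 p [Y0 p [P0 [P1 f b]]]]]
  [Y0 p [Y0 p [Y0 p [P0 [P2 f b]]]]]

2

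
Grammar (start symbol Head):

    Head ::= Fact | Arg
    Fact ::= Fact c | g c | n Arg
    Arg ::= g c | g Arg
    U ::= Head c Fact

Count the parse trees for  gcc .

Parse trees for gcc:
  [Head [Fact [Fact g c] c]]

1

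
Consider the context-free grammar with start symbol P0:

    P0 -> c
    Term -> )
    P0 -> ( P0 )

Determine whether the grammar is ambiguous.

Unambiguous

(Term is unreachable from P0, so its rules don't affect L(P0).) Each string is a nest of matched brackets around a single atom. An opening bracket forces the recursive rule; an atom forces the base rule.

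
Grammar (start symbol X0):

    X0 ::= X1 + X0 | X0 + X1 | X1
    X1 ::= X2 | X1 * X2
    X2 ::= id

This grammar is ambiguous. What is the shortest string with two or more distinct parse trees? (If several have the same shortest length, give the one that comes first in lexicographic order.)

id + id

length 1: no string has ≥2 trees
length 3: id + id has 2 parse trees

Two derivations of id + id:
  X0 ⇒ X1 + X0 ⇒ X2 + X0 ⇒ id + X0 ⇒ id + X1 ⇒ id + X2 ⇒ id + id
  X0 ⇒ X0 + X1 ⇒ X1 + X1 ⇒ X2 + X1 ⇒ id + X1 ⇒ id + X2 ⇒ id + id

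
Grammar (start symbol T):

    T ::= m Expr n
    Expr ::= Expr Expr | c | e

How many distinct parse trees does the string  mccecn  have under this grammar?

5

Parse trees for mccecn:
  [T m [Expr [Expr c] [Expr [Expr c] [Expr [Expr e] [Expr c]]]] n]
  [T m [Expr [Expr c] [Expr [Expr [Expr c] [Expr e]] [Expr c]]] n]
  [T m [Expr [Expr [Expr c] [Expr c]] [Expr [Expr e] [Expr c]]] n]
  [T m [Expr [Expr [Expr c] [Expr [Expr c] [Expr e]]] [Expr c]] n]
  [T m [Expr [Expr [Expr [Expr c] [Expr c]] [Expr e]] [Expr c]] n]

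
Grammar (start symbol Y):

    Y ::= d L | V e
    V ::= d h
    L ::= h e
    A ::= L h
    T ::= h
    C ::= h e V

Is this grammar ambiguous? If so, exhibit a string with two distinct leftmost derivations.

Ambiguous

Witness: d h e

Derivation 1: Y ⇒ d L ⇒ d h e
Derivation 2: Y ⇒ V e ⇒ d h e

Two distinct leftmost derivations for the same string.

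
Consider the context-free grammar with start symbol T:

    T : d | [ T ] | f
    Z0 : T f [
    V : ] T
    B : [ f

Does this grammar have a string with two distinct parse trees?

Unambiguous

(Z0, V, B are unreachable from T, so their rules don't affect L(T).) L(T) is { openⁿ atom closeⁿ : n ≥ 0 }. The bracket depth fixes n, and the derivation is forced at every step.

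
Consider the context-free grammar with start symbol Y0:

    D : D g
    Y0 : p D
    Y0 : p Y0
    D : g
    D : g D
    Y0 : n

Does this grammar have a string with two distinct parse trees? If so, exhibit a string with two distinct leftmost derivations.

Ambiguous

Witness: p g g

Derivation 1: Y0 ⇒ p D ⇒ p D g ⇒ p g g
Derivation 2: Y0 ⇒ p D ⇒ p g D ⇒ p g g

Two distinct leftmost derivations for the same string.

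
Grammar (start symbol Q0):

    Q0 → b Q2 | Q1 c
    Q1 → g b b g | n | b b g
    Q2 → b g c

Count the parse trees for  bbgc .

Parse trees for bbgc:
  [Q0 b [Q2 b g c]]
  [Q0 [Q1 b b g] c]

2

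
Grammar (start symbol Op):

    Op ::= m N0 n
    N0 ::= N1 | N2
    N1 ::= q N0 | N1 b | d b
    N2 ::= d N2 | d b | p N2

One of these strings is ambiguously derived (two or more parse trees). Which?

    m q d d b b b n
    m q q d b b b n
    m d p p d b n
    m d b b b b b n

m q q d b b b n

m q d d b b b n: 1 tree
m q q d b b b n: 9 trees
m d p p d b n: 1 tree
m d b b b b b n: 1 tree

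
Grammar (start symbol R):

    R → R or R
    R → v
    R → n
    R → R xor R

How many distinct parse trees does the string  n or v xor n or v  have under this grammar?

Parse trees for n or v xor n or v:
  [R [R n] or [R [R [R v] xor [R n]] or [R v]]]
  [R [R n] or [R [R v] xor [R [R n] or [R v]]]]
  [R [R [R n] or [R [R v] xor [R n]]] or [R v]]
  [R [R [R [R n] or [R v]] xor [R n]] or [R v]]
  [R [R [R n] or [R v]] xor [R [R n] or [R v]]]

5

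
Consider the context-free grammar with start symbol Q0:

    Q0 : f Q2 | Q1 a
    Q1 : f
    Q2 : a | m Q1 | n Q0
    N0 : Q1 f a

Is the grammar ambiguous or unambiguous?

Witness: f a

Derivation 1: Q0 ⇒ f Q2 ⇒ f a
Derivation 2: Q0 ⇒ Q1 a ⇒ f a

Two distinct leftmost derivations for the same string.

Ambiguous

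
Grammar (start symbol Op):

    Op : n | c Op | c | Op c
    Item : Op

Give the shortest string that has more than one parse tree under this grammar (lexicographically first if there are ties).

length 1: no string has ≥2 trees
length 2: c c has 2 parse trees

Two derivations of c c:
  Op ⇒ c Op ⇒ c c
  Op ⇒ Op c ⇒ c c

c c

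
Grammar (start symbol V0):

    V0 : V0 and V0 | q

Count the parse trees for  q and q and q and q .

Parse trees for q and q and q and q:
  [V0 [V0 q] and [V0 [V0 q] and [V0 [V0 q] and [V0 q]]]]
  [V0 [V0 q] and [V0 [V0 [V0 q] and [V0 q]] and [V0 q]]]
  [V0 [V0 [V0 q] and [V0 q]] and [V0 [V0 q] and [V0 q]]]
  [V0 [V0 [V0 q] and [V0 [V0 q] and [V0 q]]] and [V0 q]]
  [V0 [V0 [V0 [V0 q] and [V0 q]] and [V0 q]] and [V0 q]]

5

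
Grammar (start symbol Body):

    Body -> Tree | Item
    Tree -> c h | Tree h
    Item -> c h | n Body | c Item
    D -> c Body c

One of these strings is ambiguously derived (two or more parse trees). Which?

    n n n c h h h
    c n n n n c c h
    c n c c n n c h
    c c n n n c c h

c n c c n n c h

n n n c h h h: 1 tree
c n n n n c c h: 1 tree
c n c c n n c h: 2 trees
c c n n n c c h: 1 tree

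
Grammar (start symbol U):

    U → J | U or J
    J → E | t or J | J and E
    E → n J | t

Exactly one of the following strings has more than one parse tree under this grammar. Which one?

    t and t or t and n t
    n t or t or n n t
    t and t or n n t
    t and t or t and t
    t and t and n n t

t and t or t and n t: 1 tree
n t or t or n n t: 4 trees
t and t or n n t: 1 tree
t and t or t and t: 1 tree
t and t and n n t: 1 tree

n t or t or n n t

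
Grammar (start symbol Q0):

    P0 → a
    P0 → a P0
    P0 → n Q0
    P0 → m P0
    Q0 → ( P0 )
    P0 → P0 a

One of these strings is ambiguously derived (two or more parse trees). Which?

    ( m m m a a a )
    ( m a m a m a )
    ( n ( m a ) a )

( m m m a a a ): 16 trees
( m a m a m a ): 1 tree
( n ( m a ) a ): 1 tree

( m m m a a a )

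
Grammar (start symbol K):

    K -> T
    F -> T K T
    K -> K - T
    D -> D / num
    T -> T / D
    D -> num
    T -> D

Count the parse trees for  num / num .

Parse trees for num / num:
  [K [T [T [D num]] / [D num]]]
  [K [T [D [D num] / num]]]

2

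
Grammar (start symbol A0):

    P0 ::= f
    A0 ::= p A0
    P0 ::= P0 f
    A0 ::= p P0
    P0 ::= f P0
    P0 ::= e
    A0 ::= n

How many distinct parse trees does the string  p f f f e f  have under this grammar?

4

Parse trees for p f f f e f:
  [A0 p [P0 [P0 f [P0 f [P0 f [P0 e]]]] f]]
  [A0 p [P0 f [P0 [P0 f [P0 f [P0 e]]] f]]]
  [A0 p [P0 f [P0 f [P0 [P0 f [P0 e]] f]]]]
  [A0 p [P0 f [P0 f [P0 f [P0 [P0 e] f]]]]]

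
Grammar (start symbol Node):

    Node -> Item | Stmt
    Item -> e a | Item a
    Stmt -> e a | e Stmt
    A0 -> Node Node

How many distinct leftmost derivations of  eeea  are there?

1

Parse trees for eeea:
  [Node [Stmt e [Stmt e [Stmt e a]]]]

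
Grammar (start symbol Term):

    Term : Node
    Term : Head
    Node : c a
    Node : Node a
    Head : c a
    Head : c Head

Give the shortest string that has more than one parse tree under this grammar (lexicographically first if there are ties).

length 2: c a has 2 parse trees

Two derivations of c a:
  Term ⇒ Node ⇒ c a
  Term ⇒ Head ⇒ c a

c a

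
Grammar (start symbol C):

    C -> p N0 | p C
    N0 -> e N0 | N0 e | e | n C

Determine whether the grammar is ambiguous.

Ambiguous

Witness: p e e

Derivation 1: C ⇒ p N0 ⇒ p e N0 ⇒ p e e
Derivation 2: C ⇒ p N0 ⇒ p N0 e ⇒ p e e

Two distinct leftmost derivations for the same string.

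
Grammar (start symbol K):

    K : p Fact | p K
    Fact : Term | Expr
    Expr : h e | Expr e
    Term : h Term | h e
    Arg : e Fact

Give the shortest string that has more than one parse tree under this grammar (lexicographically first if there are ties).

length 3: p h e has 2 parse trees

Two derivations of p h e:
  K ⇒ p Fact ⇒ p Term ⇒ p h e
  K ⇒ p Fact ⇒ p Expr ⇒ p h e

p h e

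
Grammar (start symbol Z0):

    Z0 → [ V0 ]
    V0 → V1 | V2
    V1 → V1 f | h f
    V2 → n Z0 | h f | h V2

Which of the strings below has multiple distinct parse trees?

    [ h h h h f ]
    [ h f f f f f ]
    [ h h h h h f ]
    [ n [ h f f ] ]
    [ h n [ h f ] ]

[ h h h h f ]: 1 tree
[ h f f f f f ]: 1 tree
[ h h h h h f ]: 1 tree
[ n [ h f f ] ]: 1 tree
[ h n [ h f ] ]: 2 trees

[ h n [ h f ] ]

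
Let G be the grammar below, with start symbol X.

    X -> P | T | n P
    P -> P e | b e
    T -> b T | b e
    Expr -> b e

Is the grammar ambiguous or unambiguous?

Ambiguous

Witness: b e

Derivation 1: X ⇒ P ⇒ b e
Derivation 2: X ⇒ T ⇒ b e

Two distinct leftmost derivations for the same string.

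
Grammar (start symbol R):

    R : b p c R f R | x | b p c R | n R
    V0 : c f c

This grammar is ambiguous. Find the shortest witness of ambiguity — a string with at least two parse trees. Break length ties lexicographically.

b p c b p c x f x

length 1: no string has ≥2 trees
length 2: no string has ≥2 trees
length 3: no string has ≥2 trees
length 4: no string has ≥2 trees
length 5: no string has ≥2 trees
length 6: no string has ≥2 trees
length 7: no string has ≥2 trees
length 8: no string has ≥2 trees
length 9: b p c b p c x f x has 2 parse trees

Two derivations of b p c b p c x f x:
  R ⇒ b p c R f R ⇒ b p c b p c R f R ⇒ b p c b p c x f R ⇒ b p c b p c x f x
  R ⇒ b p c R ⇒ b p c b p c R f R ⇒ b p c b p c x f R ⇒ b p c b p c x f x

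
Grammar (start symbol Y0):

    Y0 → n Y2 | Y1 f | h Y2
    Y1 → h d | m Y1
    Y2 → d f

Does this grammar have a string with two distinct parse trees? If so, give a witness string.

Witness: h d f

Derivation 1: Y0 ⇒ Y1 f ⇒ h d f
Derivation 2: Y0 ⇒ h Y2 ⇒ h d f

Two distinct leftmost derivations for the same string.

Ambiguous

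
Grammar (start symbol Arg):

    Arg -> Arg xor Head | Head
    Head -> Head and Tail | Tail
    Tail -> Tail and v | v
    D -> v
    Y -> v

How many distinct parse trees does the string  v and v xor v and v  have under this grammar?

4

Parse trees for v and v xor v and v:
  [Arg [Arg [Head [Head [Tail v]] and [Tail v]]] xor [Head [Head [Tail v]] and [Tail v]]]
  [Arg [Arg [Head [Head [Tail v]] and [Tail v]]] xor [Head [Tail [Tail v] and v]]]
  [Arg [Arg [Head [Tail [Tail v] and v]]] xor [Head [Head [Tail v]] and [Tail v]]]
  [Arg [Arg [Head [Tail [Tail v] and v]]] xor [Head [Tail [Tail v] and v]]]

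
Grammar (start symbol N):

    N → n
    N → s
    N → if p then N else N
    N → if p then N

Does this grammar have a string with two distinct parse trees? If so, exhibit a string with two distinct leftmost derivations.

Ambiguous

Witness: if p then if p then n else n

Derivation 1: N ⇒ if p then N else N ⇒ if p then if p then N else N ⇒ if p then if p then n else N ⇒ if p then if p then n else n
Derivation 2: N ⇒ if p then N ⇒ if p then if p then N else N ⇒ if p then if p then n else N ⇒ if p then if p then n else n

Two distinct leftmost derivations for the same string.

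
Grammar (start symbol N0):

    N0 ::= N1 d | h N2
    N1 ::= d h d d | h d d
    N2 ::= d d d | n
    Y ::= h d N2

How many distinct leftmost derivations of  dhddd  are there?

1

Parse trees for dhddd:
  [N0 [N1 d h d d] d]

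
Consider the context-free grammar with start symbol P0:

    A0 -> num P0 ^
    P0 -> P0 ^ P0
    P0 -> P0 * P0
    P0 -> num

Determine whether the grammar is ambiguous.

Ambiguous

Witness: num * num * num

Derivation 1: P0 ⇒ P0 * P0 ⇒ P0 * P0 * P0 ⇒ num * P0 * P0 ⇒ num * num * P0 ⇒ num * num * num
Derivation 2: P0 ⇒ P0 * P0 ⇒ num * P0 ⇒ num * P0 * P0 ⇒ num * num * P0 ⇒ num * num * num

Two distinct leftmost derivations for the same string.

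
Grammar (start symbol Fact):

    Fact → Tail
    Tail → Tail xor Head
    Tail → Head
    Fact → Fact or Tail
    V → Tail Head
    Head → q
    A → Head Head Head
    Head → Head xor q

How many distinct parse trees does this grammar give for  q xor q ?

2

Parse trees for q xor q:
  [Fact [Tail [Tail [Head q]] xor [Head q]]]
  [Fact [Tail [Head [Head q] xor q]]]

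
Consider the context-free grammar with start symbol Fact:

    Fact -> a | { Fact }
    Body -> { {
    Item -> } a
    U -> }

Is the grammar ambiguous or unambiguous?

Unambiguous

Only Fact is reachable from Fact; ignoring the rest: Each string is a nest of matched brackets around a single atom. An opening bracket forces the recursive rule; an atom forces the base rule.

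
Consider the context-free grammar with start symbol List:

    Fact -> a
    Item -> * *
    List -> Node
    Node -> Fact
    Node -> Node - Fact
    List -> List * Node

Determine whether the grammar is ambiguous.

Only List, Node, Fact are reachable from List; ignoring the rest: This is a standard precedence ladder (List over Node over Fact), with each level left-recursive on its own operator ('*' at List, '-' at Node). That structure is LR(1), hence unambiguous.

Unambiguous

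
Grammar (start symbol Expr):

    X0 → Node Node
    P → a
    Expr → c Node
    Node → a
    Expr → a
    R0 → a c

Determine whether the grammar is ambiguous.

Unambiguous

Only Expr, Node are reachable from Expr; ignoring the rest: Restricted to the reachable nonterminals, every rule has the form A → t or A → t B, and no two rules for the same A share a first terminal. The grammar encodes a DFA — one run per string.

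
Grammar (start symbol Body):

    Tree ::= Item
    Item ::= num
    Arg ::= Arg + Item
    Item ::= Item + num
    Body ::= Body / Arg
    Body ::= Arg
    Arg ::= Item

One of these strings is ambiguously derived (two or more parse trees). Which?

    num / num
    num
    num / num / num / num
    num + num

num + num

num / num: 1 tree
num: 1 tree
num / num / num / num: 1 tree
num + num: 2 trees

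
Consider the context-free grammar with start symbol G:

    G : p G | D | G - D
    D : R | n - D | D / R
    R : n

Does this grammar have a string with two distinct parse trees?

Witness: n - n

Derivation 1: G ⇒ D ⇒ n - D ⇒ n - R ⇒ n - n
Derivation 2: G ⇒ G - D ⇒ D - D ⇒ R - D ⇒ n - D ⇒ n - R ⇒ n - n

Two distinct leftmost derivations for the same string.

Ambiguous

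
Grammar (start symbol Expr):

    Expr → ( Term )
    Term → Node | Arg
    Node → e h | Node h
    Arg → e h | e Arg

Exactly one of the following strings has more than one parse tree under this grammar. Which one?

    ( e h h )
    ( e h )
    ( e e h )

( e h h ): 1 tree
( e h ): 2 trees
( e e h ): 1 tree

( e h )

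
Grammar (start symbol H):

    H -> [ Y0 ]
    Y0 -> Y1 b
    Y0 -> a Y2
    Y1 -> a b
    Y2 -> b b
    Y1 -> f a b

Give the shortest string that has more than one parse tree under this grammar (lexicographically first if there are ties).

length 5: [ a b b ] has 2 parse trees

Two derivations of [ a b b ]:
  H ⇒ [ Y0 ] ⇒ [ Y1 b ] ⇒ [ a b b ]
  H ⇒ [ Y0 ] ⇒ [ a Y2 ] ⇒ [ a b b ]

[ a b b ]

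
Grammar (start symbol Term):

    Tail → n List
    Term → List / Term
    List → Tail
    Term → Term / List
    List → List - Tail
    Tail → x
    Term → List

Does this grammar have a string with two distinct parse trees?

Ambiguous

Witness: x / x

Derivation 1: Term ⇒ List / Term ⇒ Tail / Term ⇒ x / Term ⇒ x / List ⇒ x / Tail ⇒ x / x
Derivation 2: Term ⇒ Term / List ⇒ List / List ⇒ Tail / List ⇒ x / List ⇒ x / Tail ⇒ x / x

Two distinct leftmost derivations for the same string.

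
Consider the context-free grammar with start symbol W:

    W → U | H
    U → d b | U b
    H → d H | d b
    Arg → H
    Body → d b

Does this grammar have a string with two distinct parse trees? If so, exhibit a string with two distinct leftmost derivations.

Witness: d b

Derivation 1: W ⇒ U ⇒ d b
Derivation 2: W ⇒ H ⇒ d b

Two distinct leftmost derivations for the same string.

Ambiguous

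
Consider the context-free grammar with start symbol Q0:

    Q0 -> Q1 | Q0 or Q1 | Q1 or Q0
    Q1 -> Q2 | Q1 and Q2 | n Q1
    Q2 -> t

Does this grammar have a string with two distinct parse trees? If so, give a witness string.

Witness: t or t

Derivation 1: Q0 ⇒ Q0 or Q1 ⇒ Q1 or Q1 ⇒ Q2 or Q1 ⇒ t or Q1 ⇒ t or Q2 ⇒ t or t
Derivation 2: Q0 ⇒ Q1 or Q0 ⇒ Q2 or Q0 ⇒ t or Q0 ⇒ t or Q1 ⇒ t or Q2 ⇒ t or t

Two distinct leftmost derivations for the same string.

Ambiguous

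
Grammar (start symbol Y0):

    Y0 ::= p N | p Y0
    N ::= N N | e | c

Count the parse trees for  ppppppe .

1

Parse trees for ppppppe:
  [Y0 p [Y0 p [Y0 p [Y0 p [Y0 p [Y0 p [N e]]]]]]]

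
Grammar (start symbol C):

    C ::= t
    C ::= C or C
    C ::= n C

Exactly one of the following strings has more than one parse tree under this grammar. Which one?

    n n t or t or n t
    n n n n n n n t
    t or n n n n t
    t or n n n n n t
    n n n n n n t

n n t or t or n t: 9 trees
n n n n n n n t: 1 tree
t or n n n n t: 1 tree
t or n n n n n t: 1 tree
n n n n n n t: 1 tree

n n t or t or n t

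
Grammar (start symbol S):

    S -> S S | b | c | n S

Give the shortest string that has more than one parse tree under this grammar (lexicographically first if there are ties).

length 1: no string has ≥2 trees
length 2: no string has ≥2 trees
length 3: b b b has 2 parse trees

Two derivations of b b b:
  S ⇒ S S ⇒ S S S ⇒ b S S ⇒ b b S ⇒ b b b
  S ⇒ S S ⇒ b S ⇒ b S S ⇒ b b S ⇒ b b b

b b b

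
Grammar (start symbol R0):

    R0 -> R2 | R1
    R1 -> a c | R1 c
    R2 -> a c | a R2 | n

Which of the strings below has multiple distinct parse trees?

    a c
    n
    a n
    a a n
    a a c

a c: 2 trees
n: 1 tree
a n: 1 tree
a a n: 1 tree
a a c: 1 tree

a c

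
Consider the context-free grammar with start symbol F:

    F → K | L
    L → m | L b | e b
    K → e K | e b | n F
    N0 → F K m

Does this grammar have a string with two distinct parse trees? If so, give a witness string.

Ambiguous

Witness: e b

Derivation 1: F ⇒ K ⇒ e b
Derivation 2: F ⇒ L ⇒ e b

Two distinct leftmost derivations for the same string.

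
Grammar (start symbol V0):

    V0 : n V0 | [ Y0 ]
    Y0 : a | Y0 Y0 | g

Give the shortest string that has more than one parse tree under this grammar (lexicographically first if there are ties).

[ a a a ]

length 3: no string has ≥2 trees
length 4: no string has ≥2 trees
length 5: [ a a a ] has 2 parse trees

Two derivations of [ a a a ]:
  V0 ⇒ [ Y0 ] ⇒ [ Y0 Y0 ] ⇒ [ a Y0 ] ⇒ [ a Y0 Y0 ] ⇒ [ a a Y0 ] ⇒ [ a a a ]
  V0 ⇒ [ Y0 ] ⇒ [ Y0 Y0 ] ⇒ [ Y0 Y0 Y0 ] ⇒ [ a Y0 Y0 ] ⇒ [ a a Y0 ] ⇒ [ a a a ]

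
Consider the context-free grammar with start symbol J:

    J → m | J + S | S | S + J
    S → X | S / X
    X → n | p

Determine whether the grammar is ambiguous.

Ambiguous

Witness: n + n

Derivation 1: J ⇒ J + S ⇒ S + S ⇒ X + S ⇒ n + S ⇒ n + X ⇒ n + n
Derivation 2: J ⇒ S + J ⇒ X + J ⇒ n + J ⇒ n + S ⇒ n + X ⇒ n + n

Two distinct leftmost derivations for the same string.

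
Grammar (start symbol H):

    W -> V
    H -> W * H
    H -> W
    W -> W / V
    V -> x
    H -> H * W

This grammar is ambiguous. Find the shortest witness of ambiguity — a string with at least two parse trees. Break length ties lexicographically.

length 1: no string has ≥2 trees
length 3: x * x has 2 parse trees

Two derivations of x * x:
  H ⇒ W * H ⇒ V * H ⇒ x * H ⇒ x * W ⇒ x * V ⇒ x * x
  H ⇒ H * W ⇒ W * W ⇒ V * W ⇒ x * W ⇒ x * V ⇒ x * x

x * x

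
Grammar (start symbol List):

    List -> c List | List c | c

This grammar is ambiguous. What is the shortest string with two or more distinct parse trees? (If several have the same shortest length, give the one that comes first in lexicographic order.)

length 1: no string has ≥2 trees
length 2: c c has 2 parse trees

Two derivations of c c:
  List ⇒ c List ⇒ c c
  List ⇒ List c ⇒ c c

c c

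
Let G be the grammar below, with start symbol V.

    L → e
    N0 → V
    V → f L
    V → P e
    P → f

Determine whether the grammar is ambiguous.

Ambiguous

Witness: f e

Derivation 1: V ⇒ f L ⇒ f e
Derivation 2: V ⇒ P e ⇒ f e

Two distinct leftmost derivations for the same string.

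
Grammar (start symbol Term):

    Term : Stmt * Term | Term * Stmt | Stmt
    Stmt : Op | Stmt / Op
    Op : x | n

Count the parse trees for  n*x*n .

Parse trees for n*x*n:
  [Term [Stmt [Op n]] * [Term [Stmt [Op x]] * [Term [Stmt [Op n]]]]]
  [Term [Stmt [Op n]] * [Term [Term [Stmt [Op x]]] * [Stmt [Op n]]]]
  [Term [Term [Stmt [Op n]] * [Term [Stmt [Op x]]]] * [Stmt [Op n]]]
  [Term [Term [Term [Stmt [Op n]]] * [Stmt [Op x]]] * [Stmt [Op n]]]

4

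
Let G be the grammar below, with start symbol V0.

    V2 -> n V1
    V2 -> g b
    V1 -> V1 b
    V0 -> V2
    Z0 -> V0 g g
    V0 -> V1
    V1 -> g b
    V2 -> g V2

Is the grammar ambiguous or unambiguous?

Witness: g b

Derivation 1: V0 ⇒ V2 ⇒ g b
Derivation 2: V0 ⇒ V1 ⇒ g b

Two distinct leftmost derivations for the same string.

Ambiguous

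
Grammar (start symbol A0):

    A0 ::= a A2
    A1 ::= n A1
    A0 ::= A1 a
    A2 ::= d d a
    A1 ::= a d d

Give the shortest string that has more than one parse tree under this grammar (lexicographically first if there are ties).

length 4: a d d a has 2 parse trees

Two derivations of a d d a:
  A0 ⇒ a A2 ⇒ a d d a
  A0 ⇒ A1 a ⇒ a d d a

a d d a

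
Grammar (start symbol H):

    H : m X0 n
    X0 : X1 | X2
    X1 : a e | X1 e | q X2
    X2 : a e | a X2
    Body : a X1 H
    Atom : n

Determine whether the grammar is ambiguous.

Ambiguous

Witness: m a e n

Derivation 1: H ⇒ m X0 n ⇒ m X1 n ⇒ m a e n
Derivation 2: H ⇒ m X0 n ⇒ m X2 n ⇒ m a e n

Two distinct leftmost derivations for the same string.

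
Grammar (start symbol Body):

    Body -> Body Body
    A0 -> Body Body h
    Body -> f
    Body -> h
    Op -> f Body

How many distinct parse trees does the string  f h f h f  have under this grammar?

Parse trees for f h f h f (showing first 6 of 14):
  [Body [Body f] [Body [Body h] [Body [Body f] [Body [Body h] [Body f]]]]]
  [Body [Body f] [Body [Body h] [Body [Body [Body f] [Body h]] [Body f]]]]
  [Body [Body f] [Body [Body [Body h] [Body f]] [Body [Body h] [Body f]]]]
  [Body [Body f] [Body [Body [Body h] [Body [Body f] [Body h]]] [Body f]]]
  [Body [Body f] [Body [Body [Body [Body h] [Body f]] [Body h]] [Body f]]]
  [Body [Body [Body f] [Body h]] [Body [Body f] [Body [Body h] [Body f]]]]

14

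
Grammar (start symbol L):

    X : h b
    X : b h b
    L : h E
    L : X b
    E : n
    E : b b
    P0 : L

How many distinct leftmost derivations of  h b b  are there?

Parse trees for h b b:
  [L h [E b b]]
  [L [X h b] b]

2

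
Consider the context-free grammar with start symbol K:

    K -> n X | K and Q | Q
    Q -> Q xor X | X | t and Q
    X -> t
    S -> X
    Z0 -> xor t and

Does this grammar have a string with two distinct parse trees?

Witness: t and t

Derivation 1: K ⇒ K and Q ⇒ Q and Q ⇒ X and Q ⇒ t and Q ⇒ t and X ⇒ t and t
Derivation 2: K ⇒ Q ⇒ t and Q ⇒ t and X ⇒ t and t

Two distinct leftmost derivations for the same string.

Ambiguous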